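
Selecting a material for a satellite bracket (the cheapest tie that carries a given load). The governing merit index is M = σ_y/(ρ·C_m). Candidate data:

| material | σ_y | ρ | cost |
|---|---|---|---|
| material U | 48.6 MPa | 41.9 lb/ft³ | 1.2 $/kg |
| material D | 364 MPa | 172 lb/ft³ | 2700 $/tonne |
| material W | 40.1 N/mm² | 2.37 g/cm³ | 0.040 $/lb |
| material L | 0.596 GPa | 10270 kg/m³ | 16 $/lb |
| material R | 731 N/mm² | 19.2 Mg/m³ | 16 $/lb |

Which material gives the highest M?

After converting to SI:
  material U: σ_y = 48.60 MPa, ρ = 671.2 kg/m³, cost = 1.200 $/kg
  material D: σ_y = 364.0 MPa, ρ = 2755 kg/m³, cost = 2.700 $/kg
  material W: σ_y = 40.10 MPa, ρ = 2370 kg/m³, cost = 0.08818 $/kg
  material L: σ_y = 596.0 MPa, ρ = 10270 kg/m³, cost = 35.27 $/kg
  material R: σ_y = 731.0 MPa, ρ = 19200 kg/m³, cost = 35.27 $/kg
  material W: M = 192 kN·m per $
  material U: M = 60.3 kN·m per $
  material D: M = 48.9 kN·m per $
  material L: M = 1.65 kN·m per $
  material R: M = 1.08 kN·m per $
Material W ranks first.

material W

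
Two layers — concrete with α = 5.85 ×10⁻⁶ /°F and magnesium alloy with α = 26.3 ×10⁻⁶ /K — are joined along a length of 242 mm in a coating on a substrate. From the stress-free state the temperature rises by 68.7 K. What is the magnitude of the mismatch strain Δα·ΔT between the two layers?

1.08×10⁻³

concrete: α = 5.85×10⁻⁶/°F × 9/5 = 10.5×10⁻⁶/K.
Δα = |10.5 − 26.3|×10⁻⁶/K = 15.8×10⁻⁶/K.
Mismatch strain = Δα·ΔT = 15.8×10⁻⁶ × 68.7 = 1.08×10⁻³.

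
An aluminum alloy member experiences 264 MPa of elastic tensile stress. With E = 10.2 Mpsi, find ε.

E = 10.2 Mpsi = 70.33 GPa = 70330 MPa.
ε = σ/E = 264 / 70330 = 3.75×10⁻³.

3.75×10⁻³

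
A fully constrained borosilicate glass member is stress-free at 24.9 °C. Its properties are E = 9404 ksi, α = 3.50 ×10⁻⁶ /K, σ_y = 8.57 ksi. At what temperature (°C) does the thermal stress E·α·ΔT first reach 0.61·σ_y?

E = 9404 ksi = 64.84 GPa.
σ_y = 8.57 ksi = 59.09 MPa.
E·α·ΔT = 36.04 MPa ⇒ ΔT = 36.04 / (64.84×10³ × 3.50×10⁻⁶) = 158.8 K.
T = 24.9 + 158.8 = 183.7 °C.

184 °C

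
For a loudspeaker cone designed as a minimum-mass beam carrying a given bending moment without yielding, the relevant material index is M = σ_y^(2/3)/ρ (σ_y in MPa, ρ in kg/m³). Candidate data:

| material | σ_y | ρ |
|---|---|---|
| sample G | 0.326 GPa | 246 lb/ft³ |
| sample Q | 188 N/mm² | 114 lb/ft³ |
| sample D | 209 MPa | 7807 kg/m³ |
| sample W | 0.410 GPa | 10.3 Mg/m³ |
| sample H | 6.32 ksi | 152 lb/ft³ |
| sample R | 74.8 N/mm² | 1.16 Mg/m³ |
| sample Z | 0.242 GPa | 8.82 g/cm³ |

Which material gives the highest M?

sample Q

After converting to SI:
  sample G: σ_y = 326.0 MPa, ρ = 3941 kg/m³
  sample Q: σ_y = 188.0 MPa, ρ = 1826 kg/m³
  sample D: σ_y = 209.0 MPa, ρ = 7807 kg/m³
  sample W: σ_y = 410.0 MPa, ρ = 10300 kg/m³
  sample H: σ_y = 43.57 MPa, ρ = 2435 kg/m³
  sample R: σ_y = 74.80 MPa, ρ = 1160 kg/m³
  sample Z: σ_y = 242.0 MPa, ρ = 8820 kg/m³
  sample Q: M = 18.0×10⁻³
  sample R: M = 15.3×10⁻³
  sample G: M = 12.0×10⁻³
  sample W: M = 5.36×10⁻³
  sample H: M = 5.09×10⁻³
  sample D: M = 4.51×10⁻³
  sample Z: M = 4.40×10⁻³
Sample Q has the largest M.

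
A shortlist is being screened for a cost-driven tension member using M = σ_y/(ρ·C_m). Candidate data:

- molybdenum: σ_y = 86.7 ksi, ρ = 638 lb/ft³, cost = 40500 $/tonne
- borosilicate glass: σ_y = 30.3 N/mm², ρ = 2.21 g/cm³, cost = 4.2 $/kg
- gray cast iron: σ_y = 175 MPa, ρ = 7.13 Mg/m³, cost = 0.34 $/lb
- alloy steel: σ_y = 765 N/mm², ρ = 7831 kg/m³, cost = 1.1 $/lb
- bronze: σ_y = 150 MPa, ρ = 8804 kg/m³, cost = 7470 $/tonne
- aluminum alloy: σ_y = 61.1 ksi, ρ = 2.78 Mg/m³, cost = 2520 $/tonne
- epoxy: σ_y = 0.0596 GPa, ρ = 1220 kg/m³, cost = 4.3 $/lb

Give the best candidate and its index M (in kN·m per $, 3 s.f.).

In SI units:
  molybdenum: σ_y = 597.8 MPa, ρ = 10220 kg/m³, cost = 40.50 $/kg
  borosilicate glass: σ_y = 30.30 MPa, ρ = 2210 kg/m³, cost = 4.200 $/kg
  gray cast iron: σ_y = 175.0 MPa, ρ = 7130 kg/m³, cost = 0.7496 $/kg
  alloy steel: σ_y = 765.0 MPa, ρ = 7831 kg/m³, cost = 2.425 $/kg
  bronze: σ_y = 150.0 MPa, ρ = 8804 kg/m³, cost = 7.470 $/kg
  aluminum alloy: σ_y = 421.3 MPa, ρ = 2780 kg/m³, cost = 2.520 $/kg
  epoxy: σ_y = 59.60 MPa, ρ = 1220 kg/m³, cost = 9.480 $/kg
  aluminum alloy: M = 60.1 kN·m per $
  alloy steel: M = 40.3 kN·m per $
  gray cast iron: M = 32.7 kN·m per $
  epoxy: M = 5.15 kN·m per $
  borosilicate glass: M = 3.26 kN·m per $
  bronze: M = 2.28 kN·m per $
  molybdenum: M = 1.44 kN·m per $
Aluminum alloy ranks first.

aluminum alloy, M = 60.1 kN·m per $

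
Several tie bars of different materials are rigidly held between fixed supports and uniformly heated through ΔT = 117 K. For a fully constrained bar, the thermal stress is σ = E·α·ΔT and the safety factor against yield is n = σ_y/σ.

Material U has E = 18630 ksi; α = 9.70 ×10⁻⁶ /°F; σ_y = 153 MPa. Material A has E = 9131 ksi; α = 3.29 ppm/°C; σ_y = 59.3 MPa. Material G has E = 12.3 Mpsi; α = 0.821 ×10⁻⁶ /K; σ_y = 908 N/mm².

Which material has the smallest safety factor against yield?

With everything in SI (GPa, ×10⁻⁶/K, MPa):
  material U: E = 128.4, α = 17.5, σ_y = 153.0 → σ = 262 MPa, n = 0.583
  material A: E = 62.96, α = 3.29, σ_y = 59.30 → σ = 24.2 MPa, n = 2.45
  material G: E = 84.81, α = 0.821, σ_y = 908.0 → σ = 8.15 MPa, n = 111
Smallest n: material U with n = 0.583.

material U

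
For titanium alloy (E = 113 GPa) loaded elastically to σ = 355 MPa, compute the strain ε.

3.14×10⁻³

ε = σ/E = 355 / 113000 = 3.14×10⁻³.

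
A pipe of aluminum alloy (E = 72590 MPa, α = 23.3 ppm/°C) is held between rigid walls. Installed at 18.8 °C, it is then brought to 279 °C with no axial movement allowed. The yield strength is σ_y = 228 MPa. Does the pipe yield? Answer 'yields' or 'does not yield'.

yields

E = 72590 MPa = 72.59 GPa.
ΔT = 260.2 K. Constrained thermal stress σ = E·α·ΔT = 72.59×10³ MPa × 23.3×10⁻⁶ × 260.2 = 440 MPa (compressive).
Compare to σ_y = 228 MPa: σ ≥ σ_y, so it yields.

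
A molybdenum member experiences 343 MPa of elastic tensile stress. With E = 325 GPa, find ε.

1.06×10⁻³

ε = σ/E = 343 / 325000 = 1.06×10⁻³.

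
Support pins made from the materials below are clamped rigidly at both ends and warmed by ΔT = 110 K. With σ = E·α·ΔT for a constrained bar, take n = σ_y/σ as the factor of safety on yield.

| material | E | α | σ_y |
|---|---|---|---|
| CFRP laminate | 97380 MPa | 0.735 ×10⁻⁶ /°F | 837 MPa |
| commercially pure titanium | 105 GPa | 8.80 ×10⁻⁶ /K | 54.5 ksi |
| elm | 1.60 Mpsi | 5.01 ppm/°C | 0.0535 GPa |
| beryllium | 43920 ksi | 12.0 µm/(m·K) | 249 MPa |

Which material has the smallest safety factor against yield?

In consistent units (E in GPa, α in ×10⁻⁶/K, σ_y in MPa):
  CFRP laminate: E = 97.38, α = 1.32, σ_y = 837.0 → σ = 14.2 MPa, n = 59.1
  commercially pure titanium: E = 105.0, α = 8.80, σ_y = 375.8 → σ = 102 MPa, n = 3.70
  elm: E = 11.03, α = 5.01, σ_y = 53.50 → σ = 6.08 MPa, n = 8.80
  beryllium: E = 302.8, α = 12.0, σ_y = 249.0 → σ = 400 MPa, n = 0.623
Beryllium has the lowest safety factor, n = 0.623.

beryllium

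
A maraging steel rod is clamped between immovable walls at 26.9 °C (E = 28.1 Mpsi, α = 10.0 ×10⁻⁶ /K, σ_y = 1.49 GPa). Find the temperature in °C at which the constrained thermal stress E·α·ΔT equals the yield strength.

796 °C

E = 28.1 Mpsi = 193.7 GPa.
σ_y = 1.49 GPa = 1490 MPa.
E·α·ΔT = 1490 MPa ⇒ ΔT = 1490 / (193.7×10³ × 10.0×10⁻⁶) = 769.1 K.
T = 26.9 + 769.1 = 796.0 °C.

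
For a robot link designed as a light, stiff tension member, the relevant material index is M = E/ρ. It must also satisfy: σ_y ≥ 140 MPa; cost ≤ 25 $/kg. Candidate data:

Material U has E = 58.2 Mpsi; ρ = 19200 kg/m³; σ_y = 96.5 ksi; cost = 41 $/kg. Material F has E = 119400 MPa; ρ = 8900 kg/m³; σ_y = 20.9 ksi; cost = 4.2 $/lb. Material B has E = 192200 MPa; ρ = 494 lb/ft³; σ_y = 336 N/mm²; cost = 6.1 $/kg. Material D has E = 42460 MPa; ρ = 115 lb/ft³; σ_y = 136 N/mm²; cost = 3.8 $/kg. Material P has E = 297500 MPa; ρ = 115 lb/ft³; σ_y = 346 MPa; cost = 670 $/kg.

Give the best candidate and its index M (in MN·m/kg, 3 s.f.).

Screen on constraints: σ_y ≥ 140 MPa; cost ≤ 25 $/kg. Survivors: material F, material B.
Putting every candidate on a common basis:
  material F: E = 119.4 GPa, ρ = 8900 kg/m³
  material B: E = 192.2 GPa, ρ = 7913 kg/m³
  material B: M = 24.3 MN·m/kg
  material F: M = 13.4 MN·m/kg
The maximum is for material B.

material B, M = 24.3 MN·m/kg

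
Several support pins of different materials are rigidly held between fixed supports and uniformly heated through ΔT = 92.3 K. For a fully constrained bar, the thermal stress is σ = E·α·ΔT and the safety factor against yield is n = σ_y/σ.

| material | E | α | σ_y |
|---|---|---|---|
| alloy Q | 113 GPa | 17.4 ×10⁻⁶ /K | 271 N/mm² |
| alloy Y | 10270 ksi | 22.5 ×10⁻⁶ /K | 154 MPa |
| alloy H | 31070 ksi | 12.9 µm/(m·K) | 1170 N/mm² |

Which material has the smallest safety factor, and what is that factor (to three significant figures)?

alloy Y, n = 1.05

Converting E to GPa, α to ×10⁻⁶/K, σ_y to MPa, then σ and n for each:
  alloy Q: E = 113.0, α = 17.4, σ_y = 271.0 → σ = 181 MPa, n = 1.49
  alloy Y: E = 70.81, α = 22.5, σ_y = 154.0 → σ = 147 MPa, n = 1.05
  alloy H: E = 214.2, α = 12.9, σ_y = 1170 → σ = 255 MPa, n = 4.59
Smallest n: alloy Y with n = 1.05.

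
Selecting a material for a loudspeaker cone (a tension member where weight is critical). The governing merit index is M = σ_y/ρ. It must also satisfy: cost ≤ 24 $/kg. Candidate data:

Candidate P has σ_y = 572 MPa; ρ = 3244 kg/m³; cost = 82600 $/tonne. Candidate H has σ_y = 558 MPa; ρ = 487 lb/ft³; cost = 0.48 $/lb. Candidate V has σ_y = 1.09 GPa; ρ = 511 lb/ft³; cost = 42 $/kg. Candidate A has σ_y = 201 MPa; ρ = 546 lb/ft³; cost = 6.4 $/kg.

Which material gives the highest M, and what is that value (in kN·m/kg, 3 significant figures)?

Screen on constraints: cost ≤ 24 $/kg. Survivors: candidate H, candidate A.
Normalizing units and computing the index:
  candidate H: σ_y = 558.0 MPa, ρ = 7801 kg/m³
  candidate A: σ_y = 201.0 MPa, ρ = 8746 kg/m³
  candidate H: M = 71.5 kN·m/kg
  candidate A: M = 23.0 kN·m/kg
Candidate H ranks first.

candidate H, M = 71.5 kN·m/kg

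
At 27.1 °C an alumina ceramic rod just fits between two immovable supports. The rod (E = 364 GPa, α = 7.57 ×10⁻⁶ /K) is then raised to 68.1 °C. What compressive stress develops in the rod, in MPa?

113 MPa

ΔT = 41.00 K. Constrained thermal stress σ = E·α·ΔT = 364.0×10³ MPa × 7.57×10⁻⁶ × 41.00 = 113 MPa (compressive).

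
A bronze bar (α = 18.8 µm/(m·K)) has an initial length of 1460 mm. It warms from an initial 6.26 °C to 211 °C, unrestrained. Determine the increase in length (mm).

5.62 mm

ΔT = 211 − 6.26 = 204.7 K.
ΔL = α·L₀·ΔT = 18.8×10⁻⁶ × 1460 mm × 204.7 K = 5.62 mm.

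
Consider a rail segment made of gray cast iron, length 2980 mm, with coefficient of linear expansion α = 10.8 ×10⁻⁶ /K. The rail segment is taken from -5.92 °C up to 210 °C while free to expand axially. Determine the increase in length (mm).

6.95 mm

ΔT = 210 − (-5.92) = 215.9 K.
ΔL = α·L₀·ΔT = 10.8×10⁻⁶ × 2980 mm × 215.9 K = 6.95 mm.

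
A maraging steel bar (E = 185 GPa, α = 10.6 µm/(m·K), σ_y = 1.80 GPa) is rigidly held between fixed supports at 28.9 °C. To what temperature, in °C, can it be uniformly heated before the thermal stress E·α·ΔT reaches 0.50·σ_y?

σ_y = 1.80 GPa = 1800 MPa.
E·α·ΔT = 900.0 MPa ⇒ ΔT = 900.0 / (185.0×10³ × 10.6×10⁻⁶) = 458.9 K.
T = 28.9 + 458.9 = 487.8 °C.

488 °C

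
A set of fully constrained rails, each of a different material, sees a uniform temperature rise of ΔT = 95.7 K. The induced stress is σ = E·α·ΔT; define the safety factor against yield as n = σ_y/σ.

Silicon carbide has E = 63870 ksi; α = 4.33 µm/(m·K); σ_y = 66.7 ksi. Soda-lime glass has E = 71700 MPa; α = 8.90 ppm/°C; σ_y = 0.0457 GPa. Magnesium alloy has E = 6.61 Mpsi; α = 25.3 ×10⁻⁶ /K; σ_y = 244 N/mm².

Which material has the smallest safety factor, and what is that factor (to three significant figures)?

Converting E to GPa, α to ×10⁻⁶/K, σ_y to MPa, then σ and n for each:
  silicon carbide: E = 440.4, α = 4.33, σ_y = 459.9 → σ = 182 MPa, n = 2.52
  soda-lime glass: E = 71.70, α = 8.90, σ_y = 45.70 → σ = 61.1 MPa, n = 0.748
  magnesium alloy: E = 45.57, α = 25.3, σ_y = 244.0 → σ = 110 MPa, n = 2.21
The minimum is soda-lime glass at n = 0.748.

soda-lime glass, n = 0.748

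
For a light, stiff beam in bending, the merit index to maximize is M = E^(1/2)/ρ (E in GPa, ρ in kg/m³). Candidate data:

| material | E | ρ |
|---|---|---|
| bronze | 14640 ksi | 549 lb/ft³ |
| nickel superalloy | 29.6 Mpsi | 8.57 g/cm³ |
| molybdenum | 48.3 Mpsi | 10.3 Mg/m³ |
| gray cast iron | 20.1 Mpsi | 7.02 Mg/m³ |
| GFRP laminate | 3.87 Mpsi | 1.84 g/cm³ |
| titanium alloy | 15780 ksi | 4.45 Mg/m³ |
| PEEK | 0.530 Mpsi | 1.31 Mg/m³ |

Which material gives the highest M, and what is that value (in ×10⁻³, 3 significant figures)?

GFRP laminate, M = 2.81×10⁻³

In SI units:
  bronze: E = 100.9 GPa, ρ = 8794 kg/m³
  nickel superalloy: E = 204.1 GPa, ρ = 8570 kg/m³
  molybdenum: E = 333.0 GPa, ρ = 10300 kg/m³
  gray cast iron: E = 138.6 GPa, ρ = 7020 kg/m³
  GFRP laminate: E = 26.68 GPa, ρ = 1840 kg/m³
  titanium alloy: E = 108.8 GPa, ρ = 4450 kg/m³
  PEEK: E = 3.654 GPa, ρ = 1310 kg/m³
  GFRP laminate: M = 2.81×10⁻³
  titanium alloy: M = 2.34×10⁻³
  molybdenum: M = 1.77×10⁻³
  gray cast iron: M = 1.68×10⁻³
  nickel superalloy: M = 1.67×10⁻³
  PEEK: M = 1.46×10⁻³
  bronze: M = 1.14×10⁻³
Highest index: GFRP laminate.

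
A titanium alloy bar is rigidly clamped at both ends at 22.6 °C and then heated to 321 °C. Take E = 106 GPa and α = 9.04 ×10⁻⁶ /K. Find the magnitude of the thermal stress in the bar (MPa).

286 MPa

ΔT = 298.4 K. Constrained thermal stress σ = E·α·ΔT = 106.0×10³ MPa × 9.04×10⁻⁶ × 298.4 = 286 MPa (compressive).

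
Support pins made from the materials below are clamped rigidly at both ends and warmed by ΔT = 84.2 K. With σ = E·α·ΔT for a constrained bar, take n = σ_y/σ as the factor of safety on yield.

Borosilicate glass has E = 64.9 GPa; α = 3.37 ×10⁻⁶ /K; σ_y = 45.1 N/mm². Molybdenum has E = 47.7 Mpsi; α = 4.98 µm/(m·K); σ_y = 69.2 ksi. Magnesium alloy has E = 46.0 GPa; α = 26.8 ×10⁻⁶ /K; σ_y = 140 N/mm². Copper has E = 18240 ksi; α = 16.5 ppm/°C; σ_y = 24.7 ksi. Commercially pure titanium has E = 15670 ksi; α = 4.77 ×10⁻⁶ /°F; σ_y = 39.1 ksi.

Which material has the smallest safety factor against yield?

Converting E to GPa, α to ×10⁻⁶/K, σ_y to MPa, then σ and n for each:
  borosilicate glass: E = 64.90, α = 3.37, σ_y = 45.10 → σ = 18.4 MPa, n = 2.45
  molybdenum: E = 328.9, α = 4.98, σ_y = 477.1 → σ = 138 MPa, n = 3.46
  magnesium alloy: E = 46.00, α = 26.8, σ_y = 140.0 → σ = 104 MPa, n = 1.35
  copper: E = 125.8, α = 16.5, σ_y = 170.3 → σ = 175 MPa, n = 0.975
  commercially pure titanium: E = 108.0, α = 8.59, σ_y = 269.6 → σ = 78.1 MPa, n = 3.45
The minimum is copper at n = 0.975.

copper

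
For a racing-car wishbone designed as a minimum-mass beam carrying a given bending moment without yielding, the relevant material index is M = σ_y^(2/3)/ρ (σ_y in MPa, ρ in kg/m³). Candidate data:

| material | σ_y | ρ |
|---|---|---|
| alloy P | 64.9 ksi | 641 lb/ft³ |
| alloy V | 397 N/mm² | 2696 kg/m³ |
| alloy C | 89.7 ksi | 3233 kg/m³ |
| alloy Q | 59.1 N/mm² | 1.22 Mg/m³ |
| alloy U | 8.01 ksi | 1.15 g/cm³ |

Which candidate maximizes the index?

Convert each candidate to consistent units, then evaluate M:
  alloy P: σ_y = 447.5 MPa, ρ = 10270 kg/m³
  alloy V: σ_y = 397.0 MPa, ρ = 2696 kg/m³
  alloy C: σ_y = 618.5 MPa, ρ = 3233 kg/m³
  alloy Q: σ_y = 59.10 MPa, ρ = 1220 kg/m³
  alloy U: σ_y = 55.23 MPa, ρ = 1150 kg/m³
  alloy C: M = 22.5×10⁻³
  alloy V: M = 20.0×10⁻³
  alloy U: M = 12.6×10⁻³
  alloy Q: M = 12.4×10⁻³
  alloy P: M = 5.70×10⁻³
Alloy C has the largest M.

alloy C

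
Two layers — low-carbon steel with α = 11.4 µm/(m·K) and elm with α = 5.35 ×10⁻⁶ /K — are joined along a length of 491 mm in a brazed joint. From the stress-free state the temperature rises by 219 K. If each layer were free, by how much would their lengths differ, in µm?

Δα = |11.4 − 5.35|×10⁻⁶/K = 6.05×10⁻⁶/K.
ΔL_mismatch = Δα·L·ΔT = 6.05×10⁻⁶ × 491.0 mm × 219.0 K = 651 µm.

651 µm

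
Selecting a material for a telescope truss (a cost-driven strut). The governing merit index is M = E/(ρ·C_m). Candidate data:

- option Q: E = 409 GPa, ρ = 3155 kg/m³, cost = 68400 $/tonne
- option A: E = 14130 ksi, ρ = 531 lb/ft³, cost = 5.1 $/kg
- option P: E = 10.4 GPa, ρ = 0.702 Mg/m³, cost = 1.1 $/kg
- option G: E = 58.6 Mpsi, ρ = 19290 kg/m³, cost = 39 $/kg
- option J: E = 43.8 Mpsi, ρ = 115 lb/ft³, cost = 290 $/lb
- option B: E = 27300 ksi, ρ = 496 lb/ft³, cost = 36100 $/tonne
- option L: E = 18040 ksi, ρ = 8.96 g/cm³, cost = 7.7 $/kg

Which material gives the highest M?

option P

Convert each candidate to consistent units, then evaluate M:
  option Q: E = 409.0 GPa, ρ = 3155 kg/m³, cost = 68.40 $/kg
  option A: E = 97.42 GPa, ρ = 8506 kg/m³, cost = 5.100 $/kg
  option P: E = 10.40 GPa, ρ = 702.0 kg/m³, cost = 1.100 $/kg
  option G: E = 404.0 GPa, ρ = 19290 kg/m³, cost = 39.00 $/kg
  option J: E = 302.0 GPa, ρ = 1842 kg/m³, cost = 639.3 $/kg
  option B: E = 188.2 GPa, ρ = 7945 kg/m³, cost = 36.10 $/kg
  option L: E = 124.4 GPa, ρ = 8960 kg/m³, cost = 7.700 $/kg
  option P: M = 13.5 MN·m per $
  option A: M = 2.25 MN·m per $
  option Q: M = 1.90 MN·m per $
  option L: M = 1.80 MN·m per $
  option B: M = 0.656 MN·m per $
  option G: M = 0.537 MN·m per $
  option J: M = 0.256 MN·m per $
Option P ranks first.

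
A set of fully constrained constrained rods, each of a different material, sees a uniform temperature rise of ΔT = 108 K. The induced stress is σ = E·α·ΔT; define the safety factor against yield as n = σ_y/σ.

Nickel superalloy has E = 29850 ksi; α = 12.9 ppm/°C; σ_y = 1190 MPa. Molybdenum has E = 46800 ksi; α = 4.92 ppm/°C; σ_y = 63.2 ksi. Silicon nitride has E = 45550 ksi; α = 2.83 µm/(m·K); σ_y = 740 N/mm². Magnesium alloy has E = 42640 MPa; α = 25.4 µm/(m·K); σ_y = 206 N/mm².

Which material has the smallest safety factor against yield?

In consistent units (E in GPa, α in ×10⁻⁶/K, σ_y in MPa):
  nickel superalloy: E = 205.8, α = 12.9, σ_y = 1190 → σ = 287 MPa, n = 4.15
  molybdenum: E = 322.7, α = 4.92, σ_y = 435.7 → σ = 171 MPa, n = 2.54
  silicon nitride: E = 314.1, α = 2.83, σ_y = 740.0 → σ = 96.0 MPa, n = 7.71
  magnesium alloy: E = 42.64, α = 25.4, σ_y = 206.0 → σ = 117 MPa, n = 1.76
Smallest n: magnesium alloy with n = 1.76.

magnesium alloy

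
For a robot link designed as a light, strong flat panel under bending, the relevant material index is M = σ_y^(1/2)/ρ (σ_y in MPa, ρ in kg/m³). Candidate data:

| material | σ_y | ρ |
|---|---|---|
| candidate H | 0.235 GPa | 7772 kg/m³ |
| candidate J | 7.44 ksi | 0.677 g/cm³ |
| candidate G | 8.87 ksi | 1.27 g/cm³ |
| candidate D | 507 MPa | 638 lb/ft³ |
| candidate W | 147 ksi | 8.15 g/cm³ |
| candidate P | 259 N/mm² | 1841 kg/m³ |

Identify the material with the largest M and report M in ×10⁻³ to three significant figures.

In SI units:
  candidate H: σ_y = 235.0 MPa, ρ = 7772 kg/m³
  candidate J: σ_y = 51.30 MPa, ρ = 677.0 kg/m³
  candidate G: σ_y = 61.16 MPa, ρ = 1270 kg/m³
  candidate D: σ_y = 507.0 MPa, ρ = 10220 kg/m³
  candidate W: σ_y = 1014 MPa, ρ = 8150 kg/m³
  candidate P: σ_y = 259.0 MPa, ρ = 1841 kg/m³
  candidate J: M = 10.6×10⁻³
  candidate P: M = 8.74×10⁻³
  candidate G: M = 6.16×10⁻³
  candidate W: M = 3.91×10⁻³
  candidate D: M = 2.20×10⁻³
  candidate H: M = 1.97×10⁻³
Candidate J ranks first.

candidate J, M = 10.6×10⁻³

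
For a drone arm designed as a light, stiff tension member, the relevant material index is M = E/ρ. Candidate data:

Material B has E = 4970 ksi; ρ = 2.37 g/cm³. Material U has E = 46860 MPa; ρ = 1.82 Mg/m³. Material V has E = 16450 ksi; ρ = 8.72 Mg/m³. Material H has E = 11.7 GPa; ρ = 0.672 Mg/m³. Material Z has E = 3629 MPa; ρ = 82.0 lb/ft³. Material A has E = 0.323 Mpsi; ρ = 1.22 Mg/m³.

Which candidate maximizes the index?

Normalizing units and computing the index:
  material B: E = 34.27 GPa, ρ = 2370 kg/m³
  material U: E = 46.86 GPa, ρ = 1820 kg/m³
  material V: E = 113.4 GPa, ρ = 8720 kg/m³
  material H: E = 11.70 GPa, ρ = 672.0 kg/m³
  material Z: E = 3.629 GPa, ρ = 1314 kg/m³
  material A: E = 2.227 GPa, ρ = 1220 kg/m³
  material U: M = 25.7 MN·m/kg
  material H: M = 17.4 MN·m/kg
  material B: M = 14.5 MN·m/kg
  material V: M = 13.0 MN·m/kg
  material Z: M = 2.76 MN·m/kg
  material A: M = 1.83 MN·m/kg
The maximum is for material U.

material U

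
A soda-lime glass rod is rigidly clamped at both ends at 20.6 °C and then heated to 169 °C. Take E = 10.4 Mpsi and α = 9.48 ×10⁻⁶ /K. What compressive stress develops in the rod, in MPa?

E = 10.4 Mpsi = 71.71 GPa.
ΔT = 148.4 K. Constrained thermal stress σ = E·α·ΔT = 71.71×10³ MPa × 9.48×10⁻⁶ × 148.4 = 101 MPa (compressive).

101 MPa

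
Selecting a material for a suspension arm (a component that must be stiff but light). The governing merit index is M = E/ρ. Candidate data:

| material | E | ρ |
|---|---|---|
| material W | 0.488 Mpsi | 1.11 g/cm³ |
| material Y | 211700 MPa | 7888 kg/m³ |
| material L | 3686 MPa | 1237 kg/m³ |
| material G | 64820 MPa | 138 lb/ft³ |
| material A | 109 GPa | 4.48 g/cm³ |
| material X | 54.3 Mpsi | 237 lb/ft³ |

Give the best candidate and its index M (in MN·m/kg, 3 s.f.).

In SI units:
  material W: E = 3.365 GPa, ρ = 1110 kg/m³
  material Y: E = 211.7 GPa, ρ = 7888 kg/m³
  material L: E = 3.686 GPa, ρ = 1237 kg/m³
  material G: E = 64.82 GPa, ρ = 2211 kg/m³
  material A: E = 109.0 GPa, ρ = 4480 kg/m³
  material X: E = 374.4 GPa, ρ = 3796 kg/m³
  material X: M = 98.6 MN·m/kg
  material G: M = 29.3 MN·m/kg
  material Y: M = 26.8 MN·m/kg
  material A: M = 24.3 MN·m/kg
  material W: M = 3.03 MN·m/kg
  material L: M = 2.98 MN·m/kg
Material X ranks first.

material X, M = 98.6 MN·m/kg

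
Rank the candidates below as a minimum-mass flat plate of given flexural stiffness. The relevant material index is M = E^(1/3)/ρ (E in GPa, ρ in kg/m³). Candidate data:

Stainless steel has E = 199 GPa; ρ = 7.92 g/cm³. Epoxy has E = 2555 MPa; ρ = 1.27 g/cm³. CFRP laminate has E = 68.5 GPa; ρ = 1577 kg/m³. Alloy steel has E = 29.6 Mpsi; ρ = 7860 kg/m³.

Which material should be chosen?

CFRP laminate

Convert each candidate to consistent units, then evaluate M:
  stainless steel: E = 199.0 GPa, ρ = 7920 kg/m³
  epoxy: E = 2.555 GPa, ρ = 1270 kg/m³
  CFRP laminate: E = 68.50 GPa, ρ = 1577 kg/m³
  alloy steel: E = 204.1 GPa, ρ = 7860 kg/m³
  CFRP laminate: M = 2.59×10⁻³
  epoxy: M = 1.08×10⁻³
  alloy steel: M = 0.749×10⁻³
  stainless steel: M = 0.737×10⁻³
The maximum is for CFRP laminate.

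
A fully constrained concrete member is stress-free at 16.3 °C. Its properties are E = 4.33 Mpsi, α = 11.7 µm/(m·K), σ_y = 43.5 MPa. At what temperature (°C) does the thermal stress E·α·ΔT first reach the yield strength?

E = 4.33 Mpsi = 29.85 GPa.
E·α·ΔT = 43.50 MPa ⇒ ΔT = 43.50 / (29.85×10³ × 11.7×10⁻⁶) = 124.5 K.
T = 16.3 + 124.5 = 140.8 °C.

141 °C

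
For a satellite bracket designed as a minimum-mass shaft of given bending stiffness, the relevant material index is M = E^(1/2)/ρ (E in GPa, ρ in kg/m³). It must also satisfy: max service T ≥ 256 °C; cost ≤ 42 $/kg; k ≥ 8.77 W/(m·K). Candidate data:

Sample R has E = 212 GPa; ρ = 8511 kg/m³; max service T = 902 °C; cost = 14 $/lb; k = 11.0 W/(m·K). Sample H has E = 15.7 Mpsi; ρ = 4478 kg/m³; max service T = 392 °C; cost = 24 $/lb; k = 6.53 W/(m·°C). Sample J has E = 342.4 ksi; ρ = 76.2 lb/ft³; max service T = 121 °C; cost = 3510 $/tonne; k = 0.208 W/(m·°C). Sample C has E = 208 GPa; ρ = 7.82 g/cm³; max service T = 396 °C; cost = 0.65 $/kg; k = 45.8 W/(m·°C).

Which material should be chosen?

Screen on constraints: max service T ≥ 256 °C; cost ≤ 42 $/kg; k ≥ 8.77 W/(m·K). Survivors: sample R, sample C.
Normalizing units and computing the index:
  sample R: E = 212.0 GPa, ρ = 8511 kg/m³
  sample C: E = 208.0 GPa, ρ = 7820 kg/m³
  sample C: M = 1.84×10⁻³
  sample R: M = 1.71×10⁻³
Sample C ranks first.

sample C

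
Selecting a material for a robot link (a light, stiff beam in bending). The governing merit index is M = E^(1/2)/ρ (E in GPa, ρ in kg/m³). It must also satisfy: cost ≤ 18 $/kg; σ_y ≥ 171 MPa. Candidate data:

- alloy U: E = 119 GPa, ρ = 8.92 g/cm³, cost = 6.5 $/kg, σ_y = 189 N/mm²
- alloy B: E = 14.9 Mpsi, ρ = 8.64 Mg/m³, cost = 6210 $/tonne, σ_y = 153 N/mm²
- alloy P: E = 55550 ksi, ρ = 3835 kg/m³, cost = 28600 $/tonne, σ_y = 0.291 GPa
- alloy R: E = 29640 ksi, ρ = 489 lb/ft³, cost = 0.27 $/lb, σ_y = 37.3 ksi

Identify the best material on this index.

alloy R

Screen on constraints: cost ≤ 18 $/kg; σ_y ≥ 171 MPa. Survivors: alloy U, alloy R.
Putting every candidate on a common basis:
  alloy U: E = 119.0 GPa, ρ = 8920 kg/m³
  alloy R: E = 204.4 GPa, ρ = 7833 kg/m³
  alloy R: M = 1.83×10⁻³
  alloy U: M = 1.22×10⁻³
The maximum is for alloy R.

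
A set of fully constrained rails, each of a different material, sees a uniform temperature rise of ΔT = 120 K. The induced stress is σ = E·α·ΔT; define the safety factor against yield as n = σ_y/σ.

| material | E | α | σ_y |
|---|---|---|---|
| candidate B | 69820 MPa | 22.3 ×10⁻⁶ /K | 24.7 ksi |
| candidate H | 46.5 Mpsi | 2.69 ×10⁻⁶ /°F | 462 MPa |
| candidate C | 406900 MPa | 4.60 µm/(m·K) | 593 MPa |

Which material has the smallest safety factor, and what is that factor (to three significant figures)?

candidate B, n = 0.911

In consistent units (E in GPa, α in ×10⁻⁶/K, σ_y in MPa):
  candidate B: E = 69.82, α = 22.3, σ_y = 170.3 → σ = 187 MPa, n = 0.911
  candidate H: E = 320.6, α = 4.84, σ_y = 462.0 → σ = 186 MPa, n = 2.48
  candidate C: E = 406.9, α = 4.60, σ_y = 593.0 → σ = 225 MPa, n = 2.64
Candidate B has the lowest safety factor, n = 0.911.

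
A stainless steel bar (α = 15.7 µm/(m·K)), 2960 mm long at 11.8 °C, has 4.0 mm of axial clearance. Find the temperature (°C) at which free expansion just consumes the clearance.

α·L₀·ΔT = 4.0 mm ⇒ ΔT = 4.0 / (15.7×10⁻⁶ × 2960.0) = 86.07 K.
T = 11.8 + 86.07 = 97.87 °C.

97.9 °C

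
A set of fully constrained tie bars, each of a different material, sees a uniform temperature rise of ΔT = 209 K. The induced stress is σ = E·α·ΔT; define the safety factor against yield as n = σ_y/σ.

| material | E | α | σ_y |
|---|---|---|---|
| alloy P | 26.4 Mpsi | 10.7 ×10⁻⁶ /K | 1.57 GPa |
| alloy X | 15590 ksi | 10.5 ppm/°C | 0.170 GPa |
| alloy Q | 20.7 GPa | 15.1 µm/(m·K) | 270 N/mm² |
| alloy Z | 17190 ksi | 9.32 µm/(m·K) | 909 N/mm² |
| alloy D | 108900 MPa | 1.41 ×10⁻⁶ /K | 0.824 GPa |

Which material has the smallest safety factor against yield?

alloy X

With everything in SI (GPa, ×10⁻⁶/K, MPa):
  alloy P: E = 182.0, α = 10.7, σ_y = 1570 → σ = 407 MPa, n = 3.86
  alloy X: E = 107.5, α = 10.5, σ_y = 170.0 → σ = 236 MPa, n = 0.721
  alloy Q: E = 20.70, α = 15.1, σ_y = 270.0 → σ = 65.3 MPa, n = 4.13
  alloy Z: E = 118.5, α = 9.32, σ_y = 909.0 → σ = 231 MPa, n = 3.94
  alloy D: E = 108.9, α = 1.41, σ_y = 824.0 → σ = 32.1 MPa, n = 25.7
Alloy X has the lowest safety factor, n = 0.721.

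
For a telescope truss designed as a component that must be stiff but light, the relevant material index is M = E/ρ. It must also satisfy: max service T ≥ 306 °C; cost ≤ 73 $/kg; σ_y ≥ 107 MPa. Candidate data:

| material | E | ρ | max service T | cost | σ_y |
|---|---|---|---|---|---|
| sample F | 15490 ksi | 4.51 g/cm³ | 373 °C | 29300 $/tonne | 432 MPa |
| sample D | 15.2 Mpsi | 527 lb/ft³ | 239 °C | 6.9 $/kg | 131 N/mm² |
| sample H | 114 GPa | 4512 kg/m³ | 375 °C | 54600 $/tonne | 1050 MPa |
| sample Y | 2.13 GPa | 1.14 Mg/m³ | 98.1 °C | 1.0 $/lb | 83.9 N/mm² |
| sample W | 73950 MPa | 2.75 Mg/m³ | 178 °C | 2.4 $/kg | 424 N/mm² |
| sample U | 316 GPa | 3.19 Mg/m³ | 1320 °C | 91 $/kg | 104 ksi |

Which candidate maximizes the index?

Screen on constraints: max service T ≥ 306 °C; cost ≤ 73 $/kg; σ_y ≥ 107 MPa. Survivors: sample F, sample H.
In SI units:
  sample F: E = 106.8 GPa, ρ = 4510 kg/m³
  sample H: E = 114.0 GPa, ρ = 4512 kg/m³
  sample H: M = 25.3 MN·m/kg
  sample F: M = 23.7 MN·m/kg
Sample H has the largest M.

sample H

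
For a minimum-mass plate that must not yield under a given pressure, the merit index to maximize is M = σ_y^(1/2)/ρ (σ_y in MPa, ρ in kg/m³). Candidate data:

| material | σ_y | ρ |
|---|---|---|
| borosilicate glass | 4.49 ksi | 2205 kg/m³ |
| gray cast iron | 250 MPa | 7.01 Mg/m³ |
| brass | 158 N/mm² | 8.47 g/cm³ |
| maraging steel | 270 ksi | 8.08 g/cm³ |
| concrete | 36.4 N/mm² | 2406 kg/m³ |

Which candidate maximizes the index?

Convert each candidate to consistent units, then evaluate M:
  borosilicate glass: σ_y = 30.96 MPa, ρ = 2205 kg/m³
  gray cast iron: σ_y = 250.0 MPa, ρ = 7010 kg/m³
  brass: σ_y = 158.0 MPa, ρ = 8470 kg/m³
  maraging steel: σ_y = 1862 MPa, ρ = 8080 kg/m³
  concrete: σ_y = 36.40 MPa, ρ = 2406 kg/m³
  maraging steel: M = 5.34×10⁻³
  borosilicate glass: M = 2.52×10⁻³
  concrete: M = 2.51×10⁻³
  gray cast iron: M = 2.26×10⁻³
  brass: M = 1.48×10⁻³
Highest index: maraging steel.

maraging steel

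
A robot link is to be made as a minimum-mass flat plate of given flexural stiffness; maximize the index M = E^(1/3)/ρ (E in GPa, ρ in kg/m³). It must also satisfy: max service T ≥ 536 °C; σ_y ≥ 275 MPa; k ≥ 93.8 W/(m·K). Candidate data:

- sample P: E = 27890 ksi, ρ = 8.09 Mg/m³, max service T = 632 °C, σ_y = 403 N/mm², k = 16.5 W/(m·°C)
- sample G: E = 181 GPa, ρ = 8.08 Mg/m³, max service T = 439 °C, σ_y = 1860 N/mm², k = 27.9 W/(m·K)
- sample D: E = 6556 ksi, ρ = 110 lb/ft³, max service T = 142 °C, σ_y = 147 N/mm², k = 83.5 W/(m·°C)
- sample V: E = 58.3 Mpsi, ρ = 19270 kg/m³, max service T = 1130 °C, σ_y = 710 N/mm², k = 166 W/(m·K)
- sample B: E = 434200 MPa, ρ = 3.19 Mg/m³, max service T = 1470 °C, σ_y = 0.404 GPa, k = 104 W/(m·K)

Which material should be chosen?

Screen on constraints: max service T ≥ 536 °C; σ_y ≥ 275 MPa; k ≥ 93.8 W/(m·K). Survivors: sample V, sample B.
Convert each candidate to consistent units, then evaluate M:
  sample V: E = 402.0 GPa, ρ = 19270 kg/m³
  sample B: E = 434.2 GPa, ρ = 3190 kg/m³
  sample B: M = 2.37×10⁻³
  sample V: M = 0.383×10⁻³
Highest index: sample B.

sample B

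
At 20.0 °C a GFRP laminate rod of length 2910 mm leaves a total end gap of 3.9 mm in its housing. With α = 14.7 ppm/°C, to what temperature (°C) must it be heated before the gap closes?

111 °C

α·L₀·ΔT = 3.9 mm ⇒ ΔT = 3.9 / (14.7×10⁻⁶ × 2910.0) = 91.17 K.
T = 20.0 + 91.17 = 111.2 °C.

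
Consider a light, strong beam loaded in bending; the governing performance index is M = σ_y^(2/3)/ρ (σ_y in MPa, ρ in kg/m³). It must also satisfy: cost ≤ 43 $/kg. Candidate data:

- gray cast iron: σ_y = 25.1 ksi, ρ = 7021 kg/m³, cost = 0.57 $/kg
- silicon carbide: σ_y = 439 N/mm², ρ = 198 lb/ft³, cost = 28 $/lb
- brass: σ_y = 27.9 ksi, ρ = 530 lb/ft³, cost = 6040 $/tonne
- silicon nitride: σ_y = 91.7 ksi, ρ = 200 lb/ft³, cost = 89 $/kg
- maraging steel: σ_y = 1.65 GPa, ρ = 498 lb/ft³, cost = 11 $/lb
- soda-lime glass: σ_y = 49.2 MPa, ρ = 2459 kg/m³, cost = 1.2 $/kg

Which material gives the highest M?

maraging steel

Screen on constraints: cost ≤ 43 $/kg. Survivors: gray cast iron, brass, maraging steel, soda-lime glass.
Convert each candidate to consistent units, then evaluate M:
  gray cast iron: σ_y = 173.1 MPa, ρ = 7021 kg/m³
  brass: σ_y = 192.4 MPa, ρ = 8490 kg/m³
  maraging steel: σ_y = 1650 MPa, ρ = 7977 kg/m³
  soda-lime glass: σ_y = 49.20 MPa, ρ = 2459 kg/m³
  maraging steel: M = 17.5×10⁻³
  soda-lime glass: M = 5.46×10⁻³
  gray cast iron: M = 4.42×10⁻³
  brass: M = 3.93×10⁻³
The maximum is for maraging steel.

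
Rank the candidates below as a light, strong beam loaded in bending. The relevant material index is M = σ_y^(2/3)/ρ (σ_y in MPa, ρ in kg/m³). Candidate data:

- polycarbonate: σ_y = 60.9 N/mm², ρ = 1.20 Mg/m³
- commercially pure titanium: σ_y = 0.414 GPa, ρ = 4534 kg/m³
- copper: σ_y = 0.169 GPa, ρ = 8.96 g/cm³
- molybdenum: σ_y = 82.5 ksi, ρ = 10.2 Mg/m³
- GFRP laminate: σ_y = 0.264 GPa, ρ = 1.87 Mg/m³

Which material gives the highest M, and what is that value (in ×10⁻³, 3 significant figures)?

GFRP laminate, M = 22.0×10⁻³

After converting to SI:
  polycarbonate: σ_y = 60.90 MPa, ρ = 1200 kg/m³
  commercially pure titanium: σ_y = 414.0 MPa, ρ = 4534 kg/m³
  copper: σ_y = 169.0 MPa, ρ = 8960 kg/m³
  molybdenum: σ_y = 568.8 MPa, ρ = 10200 kg/m³
  GFRP laminate: σ_y = 264.0 MPa, ρ = 1870 kg/m³
  GFRP laminate: M = 22.0×10⁻³
  polycarbonate: M = 12.9×10⁻³
  commercially pure titanium: M = 12.3×10⁻³
  molybdenum: M = 6.73×10⁻³
  copper: M = 3.41×10⁻³
GFRP laminate has the largest M.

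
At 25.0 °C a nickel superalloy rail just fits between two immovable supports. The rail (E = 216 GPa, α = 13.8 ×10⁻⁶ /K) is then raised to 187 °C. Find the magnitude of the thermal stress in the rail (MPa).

ΔT = 162.0 K. Constrained thermal stress σ = E·α·ΔT = 216.0×10³ MPa × 13.8×10⁻⁶ × 162.0 = 483 MPa (compressive).

483 MPa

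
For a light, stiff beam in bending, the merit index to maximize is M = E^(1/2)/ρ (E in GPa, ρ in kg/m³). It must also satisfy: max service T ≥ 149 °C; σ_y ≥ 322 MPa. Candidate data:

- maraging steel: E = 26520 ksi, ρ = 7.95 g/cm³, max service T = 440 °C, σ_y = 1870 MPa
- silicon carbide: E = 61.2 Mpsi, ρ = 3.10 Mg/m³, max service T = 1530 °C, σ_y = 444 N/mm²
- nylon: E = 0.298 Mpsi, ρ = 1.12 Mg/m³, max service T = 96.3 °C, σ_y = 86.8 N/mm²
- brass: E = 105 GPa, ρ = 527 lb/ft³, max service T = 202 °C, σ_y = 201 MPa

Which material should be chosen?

silicon carbide

Screen on constraints: max service T ≥ 149 °C; σ_y ≥ 322 MPa. Survivors: maraging steel, silicon carbide.
In SI units:
  maraging steel: E = 182.8 GPa, ρ = 7950 kg/m³
  silicon carbide: E = 422.0 GPa, ρ = 3100 kg/m³
  silicon carbide: M = 6.63×10⁻³
  maraging steel: M = 1.70×10⁻³
Silicon carbide has the largest M.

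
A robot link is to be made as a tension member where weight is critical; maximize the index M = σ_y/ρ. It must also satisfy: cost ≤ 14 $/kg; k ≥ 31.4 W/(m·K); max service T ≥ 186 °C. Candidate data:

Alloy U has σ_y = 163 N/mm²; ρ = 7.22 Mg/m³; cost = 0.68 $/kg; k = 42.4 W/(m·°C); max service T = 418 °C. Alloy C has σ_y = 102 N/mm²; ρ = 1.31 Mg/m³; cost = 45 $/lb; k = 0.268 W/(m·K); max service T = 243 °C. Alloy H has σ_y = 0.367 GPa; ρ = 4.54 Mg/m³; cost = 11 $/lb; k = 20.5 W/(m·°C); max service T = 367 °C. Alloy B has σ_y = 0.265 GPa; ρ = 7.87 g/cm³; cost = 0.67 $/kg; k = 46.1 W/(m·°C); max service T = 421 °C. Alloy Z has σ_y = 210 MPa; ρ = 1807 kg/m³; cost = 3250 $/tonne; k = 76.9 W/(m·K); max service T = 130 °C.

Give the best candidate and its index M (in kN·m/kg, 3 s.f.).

Screen on constraints: cost ≤ 14 $/kg; k ≥ 31.4 W/(m·K); max service T ≥ 186 °C. Survivors: alloy U, alloy B.
Convert each candidate to consistent units, then evaluate M:
  alloy U: σ_y = 163.0 MPa, ρ = 7220 kg/m³
  alloy B: σ_y = 265.0 MPa, ρ = 7870 kg/m³
  alloy B: M = 33.7 kN·m/kg
  alloy U: M = 22.6 kN·m/kg
Alloy B ranks first.

alloy B, M = 33.7 kN·m/kg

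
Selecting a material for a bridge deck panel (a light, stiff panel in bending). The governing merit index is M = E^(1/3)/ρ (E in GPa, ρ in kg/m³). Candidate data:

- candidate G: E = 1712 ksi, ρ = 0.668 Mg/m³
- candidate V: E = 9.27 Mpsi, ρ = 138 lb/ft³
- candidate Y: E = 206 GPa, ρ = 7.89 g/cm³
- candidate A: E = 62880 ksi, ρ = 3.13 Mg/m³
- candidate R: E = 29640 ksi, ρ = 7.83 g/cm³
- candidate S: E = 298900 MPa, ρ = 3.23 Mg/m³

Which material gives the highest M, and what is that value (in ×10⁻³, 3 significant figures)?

Convert each candidate to consistent units, then evaluate M:
  candidate G: E = 11.80 GPa, ρ = 668.0 kg/m³
  candidate V: E = 63.91 GPa, ρ = 2211 kg/m³
  candidate Y: E = 206.0 GPa, ρ = 7890 kg/m³
  candidate A: E = 433.5 GPa, ρ = 3130 kg/m³
  candidate R: E = 204.4 GPa, ρ = 7830 kg/m³
  candidate S: E = 298.9 GPa, ρ = 3230 kg/m³
  candidate G: M = 3.41×10⁻³
  candidate A: M = 2.42×10⁻³
  candidate S: M = 2.07×10⁻³
  candidate V: M = 1.81×10⁻³
  candidate R: M = 0.752×10⁻³
  candidate Y: M = 0.749×10⁻³
The maximum is for candidate G.

candidate G, M = 3.41×10⁻³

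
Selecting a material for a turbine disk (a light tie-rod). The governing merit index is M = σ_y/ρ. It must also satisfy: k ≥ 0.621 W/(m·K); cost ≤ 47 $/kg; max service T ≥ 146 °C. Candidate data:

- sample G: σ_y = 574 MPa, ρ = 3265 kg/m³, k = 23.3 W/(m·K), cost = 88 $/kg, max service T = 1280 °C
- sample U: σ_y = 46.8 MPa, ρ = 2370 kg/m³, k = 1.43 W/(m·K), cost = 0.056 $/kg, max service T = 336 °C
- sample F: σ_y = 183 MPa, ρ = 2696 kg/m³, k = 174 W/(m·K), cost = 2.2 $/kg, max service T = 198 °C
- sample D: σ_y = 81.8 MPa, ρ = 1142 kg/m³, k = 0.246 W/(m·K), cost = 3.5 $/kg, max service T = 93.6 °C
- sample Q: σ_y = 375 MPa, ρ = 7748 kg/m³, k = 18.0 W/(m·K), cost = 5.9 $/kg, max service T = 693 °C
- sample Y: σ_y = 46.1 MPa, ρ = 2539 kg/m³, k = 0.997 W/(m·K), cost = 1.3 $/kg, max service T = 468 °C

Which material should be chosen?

Screen on constraints: k ≥ 0.621 W/(m·K); cost ≤ 47 $/kg; max service T ≥ 146 °C. Survivors: sample U, sample F, sample Q, sample Y.
Evaluate M for each candidate:
  sample F: M = 67.9 kN·m/kg
  sample Q: M = 48.4 kN·m/kg
  sample U: M = 19.7 kN·m/kg
  sample Y: M = 18.2 kN·m/kg
Sample F has the largest M.

sample F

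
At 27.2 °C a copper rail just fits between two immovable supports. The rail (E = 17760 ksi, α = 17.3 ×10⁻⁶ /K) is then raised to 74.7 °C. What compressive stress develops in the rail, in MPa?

E = 17760 ksi = 122.5 GPa.
ΔT = 47.50 K. Constrained thermal stress σ = E·α·ΔT = 122.5×10³ MPa × 17.3×10⁻⁶ × 47.50 = 101 MPa (compressive).

101 MPa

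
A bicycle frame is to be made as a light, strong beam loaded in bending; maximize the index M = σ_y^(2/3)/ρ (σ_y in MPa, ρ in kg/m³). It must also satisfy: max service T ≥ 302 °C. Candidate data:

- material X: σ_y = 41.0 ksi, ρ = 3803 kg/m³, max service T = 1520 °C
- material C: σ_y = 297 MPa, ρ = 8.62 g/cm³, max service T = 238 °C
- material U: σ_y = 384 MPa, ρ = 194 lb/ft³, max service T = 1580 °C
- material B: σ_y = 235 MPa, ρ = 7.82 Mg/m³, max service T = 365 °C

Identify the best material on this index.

material U

Screen on constraints: max service T ≥ 302 °C. Survivors: material X, material U, material B.
Putting every candidate on a common basis:
  material X: σ_y = 282.7 MPa, ρ = 3803 kg/m³
  material U: σ_y = 384.0 MPa, ρ = 3108 kg/m³
  material B: σ_y = 235.0 MPa, ρ = 7820 kg/m³
  material U: M = 17.0×10⁻³
  material X: M = 11.3×10⁻³
  material B: M = 4.87×10⁻³
Highest index: material U.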